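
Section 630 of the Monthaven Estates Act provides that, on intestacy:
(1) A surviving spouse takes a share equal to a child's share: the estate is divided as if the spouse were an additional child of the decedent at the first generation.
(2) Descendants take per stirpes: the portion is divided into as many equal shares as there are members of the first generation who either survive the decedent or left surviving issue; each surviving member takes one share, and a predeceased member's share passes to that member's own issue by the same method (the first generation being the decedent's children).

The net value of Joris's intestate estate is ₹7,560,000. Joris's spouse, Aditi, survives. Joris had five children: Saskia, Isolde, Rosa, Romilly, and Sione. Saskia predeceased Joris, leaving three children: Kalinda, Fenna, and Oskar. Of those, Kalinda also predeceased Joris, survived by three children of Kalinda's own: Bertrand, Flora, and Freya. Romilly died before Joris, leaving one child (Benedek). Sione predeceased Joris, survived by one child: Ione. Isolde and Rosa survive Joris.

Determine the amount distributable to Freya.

The spouse counts as an additional share at the children's level, so there are 6 primary shares of ₹1,260,000. Aditi takes one such share (₹1,260,000).
The children's combined portion (₹6,300,000) is divided into 5 shares of ₹1,260,000: Isolde and Rosa each take ₹1,260,000; Saskia's ₹1,260,000 share passes to Saskia's issue; Romilly's ₹1,260,000 share passes to Romilly's issue; Sione's ₹1,260,000 share passes to Sione's issue.
Saskia's share (₹1,260,000) is divided into 3 shares of ₹420,000: Fenna and Oskar each take ₹420,000; Kalinda's ₹420,000 share passes to Kalinda's issue.
Kalinda's share (₹420,000) is divided into 3 shares of ₹140,000: Bertrand, Flora, and Freya each take ₹140,000.
Romilly's share (₹1,260,000) passes entirely to Benedek.
Sione's share (₹1,260,000) passes entirely to Ione.

Freya receives ₹140,000.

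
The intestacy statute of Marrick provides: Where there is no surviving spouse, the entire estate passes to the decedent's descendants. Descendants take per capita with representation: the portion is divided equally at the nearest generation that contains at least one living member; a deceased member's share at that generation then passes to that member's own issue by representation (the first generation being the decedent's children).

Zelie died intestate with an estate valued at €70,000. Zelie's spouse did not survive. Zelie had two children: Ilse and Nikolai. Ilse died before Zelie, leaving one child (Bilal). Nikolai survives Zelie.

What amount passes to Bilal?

Bilal receives €35,000.

The entire €70,000 passes to the descendants.
That amount (€70,000) is divided into 2 shares of €35,000: Nikolai takes €35,000; Ilse's €35,000 share passes to Ilse's issue.
Ilse's share (€35,000) passes entirely to Bilal.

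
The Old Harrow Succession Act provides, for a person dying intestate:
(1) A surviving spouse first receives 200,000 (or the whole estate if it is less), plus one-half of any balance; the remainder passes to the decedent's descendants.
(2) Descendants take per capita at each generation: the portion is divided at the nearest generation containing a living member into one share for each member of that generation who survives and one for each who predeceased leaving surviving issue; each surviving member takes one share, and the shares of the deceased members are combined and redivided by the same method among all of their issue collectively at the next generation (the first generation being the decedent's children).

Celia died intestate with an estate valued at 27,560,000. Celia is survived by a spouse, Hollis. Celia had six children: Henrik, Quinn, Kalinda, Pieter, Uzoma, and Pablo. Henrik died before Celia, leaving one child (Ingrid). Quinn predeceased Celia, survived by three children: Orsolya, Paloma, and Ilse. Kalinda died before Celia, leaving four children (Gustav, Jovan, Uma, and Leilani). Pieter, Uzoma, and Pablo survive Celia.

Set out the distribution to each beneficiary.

Hollis first takes 200,000, leaving a balance of 27,360,000. Hollis then takes one-half of the balance (13,680,000), for a total of 13,880,000. The remaining 13,680,000 passes to the descendants.
The descendants' portion (13,680,000) is divided at the children's generation into 6 shares of 2,280,000. Pieter, Uzoma, and Pablo each take 2,280,000. The 3 shares of the deceased (Henrik, Quinn, and Kalinda) are combined into a pool of 6,840,000.
That pool (6,840,000) is divided at the grandchildren's generation equally among Ingrid, Orsolya, Paloma, Ilse, Gustav, Jovan, Uma, and Leilani: 855,000 each.

Hollis: 13,880,000; Ingrid: 855,000; Orsolya: 855,000; Paloma: 855,000; Ilse: 855,000; Gustav: 855,000; Jovan: 855,000; Uma: 855,000; Leilani: 855,000; Pieter: 2,280,000; Uzoma: 2,280,000; Pablo: 2,280,000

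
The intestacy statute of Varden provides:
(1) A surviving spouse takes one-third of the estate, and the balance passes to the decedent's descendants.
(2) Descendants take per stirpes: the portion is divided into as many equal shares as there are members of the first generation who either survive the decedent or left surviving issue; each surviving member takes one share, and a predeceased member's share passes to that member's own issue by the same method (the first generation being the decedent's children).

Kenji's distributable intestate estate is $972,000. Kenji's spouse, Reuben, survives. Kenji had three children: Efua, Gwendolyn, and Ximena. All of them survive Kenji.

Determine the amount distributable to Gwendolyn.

Gwendolyn receives $216,000.

Reuben takes one-third of $972,000 = $324,000. The remaining $648,000 passes to the descendants.
The descendants' portion ($648,000) is divided into 3 shares of $216,000: Efua, Gwendolyn, and Ximena each take $216,000.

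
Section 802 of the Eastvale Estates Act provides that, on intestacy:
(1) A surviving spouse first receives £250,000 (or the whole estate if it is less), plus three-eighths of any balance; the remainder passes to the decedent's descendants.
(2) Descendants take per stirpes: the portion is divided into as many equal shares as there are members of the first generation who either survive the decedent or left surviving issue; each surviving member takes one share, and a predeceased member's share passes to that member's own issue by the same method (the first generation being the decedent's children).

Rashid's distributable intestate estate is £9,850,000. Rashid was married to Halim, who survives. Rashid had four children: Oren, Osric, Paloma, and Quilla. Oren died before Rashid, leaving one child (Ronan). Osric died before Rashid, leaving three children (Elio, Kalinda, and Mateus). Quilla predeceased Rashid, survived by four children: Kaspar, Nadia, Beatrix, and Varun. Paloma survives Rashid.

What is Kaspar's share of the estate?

Kaspar receives £375,000.

Halim first takes £250,000, leaving a balance of £9,600,000. Halim then takes three-eighths of the balance (£3,600,000), for a total of £3,850,000. The remaining £6,000,000 passes to the descendants.
The descendants' portion (£6,000,000) is divided into 4 shares of £1,500,000: Paloma takes £1,500,000; Oren's £1,500,000 share passes to Oren's issue; Osric's £1,500,000 share passes to Osric's issue; Quilla's £1,500,000 share passes to Quilla's issue.
Oren's share (£1,500,000) passes entirely to Ronan.
Osric's share (£1,500,000) is divided into 3 shares of £500,000: Elio, Kalinda, and Mateus each take £500,000.
Quilla's share (£1,500,000) is divided into 4 shares of £375,000: Kaspar, Nadia, Beatrix, and Varun each take £375,000.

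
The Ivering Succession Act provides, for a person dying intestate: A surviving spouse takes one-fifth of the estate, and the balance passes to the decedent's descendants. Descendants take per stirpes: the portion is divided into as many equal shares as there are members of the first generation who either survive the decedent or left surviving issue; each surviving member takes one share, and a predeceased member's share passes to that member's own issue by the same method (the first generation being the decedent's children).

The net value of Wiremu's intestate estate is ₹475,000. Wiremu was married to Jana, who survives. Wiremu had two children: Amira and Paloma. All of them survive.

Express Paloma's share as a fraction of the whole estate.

Jana takes one-fifth of ₹475,000 = ₹95,000. The remaining ₹380,000 passes to the descendants.
The descendants' portion (₹380,000) is divided into 2 shares of ₹190,000: Amira and Paloma each take ₹190,000.

Paloma receives 2/5 of the estate.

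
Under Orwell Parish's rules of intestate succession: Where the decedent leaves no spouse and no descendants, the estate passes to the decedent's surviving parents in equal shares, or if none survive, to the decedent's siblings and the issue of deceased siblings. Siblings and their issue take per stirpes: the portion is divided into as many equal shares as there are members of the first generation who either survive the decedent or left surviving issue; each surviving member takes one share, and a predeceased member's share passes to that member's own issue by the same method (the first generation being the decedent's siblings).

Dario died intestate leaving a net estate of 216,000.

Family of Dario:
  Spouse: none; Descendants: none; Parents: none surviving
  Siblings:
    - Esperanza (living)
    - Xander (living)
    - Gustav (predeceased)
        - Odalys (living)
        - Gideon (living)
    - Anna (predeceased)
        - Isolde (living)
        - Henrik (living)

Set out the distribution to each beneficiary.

The entire 216,000 passes to the siblings and their issue.
That amount (216,000) is divided into 4 shares of 54,000: Esperanza and Xander each take 54,000; Gustav's 54,000 share passes to Gustav's issue; Anna's 54,000 share passes to Anna's issue.
Gustav's share (54,000) is divided into 2 shares of 27,000: Odalys and Gideon each take 27,000.
Anna's share (54,000) is divided into 2 shares of 27,000: Isolde and Henrik each take 27,000.

Esperanza: 54,000; Xander: 54,000; Odalys: 27,000; Gideon: 27,000; Isolde: 27,000; Henrik: 27,000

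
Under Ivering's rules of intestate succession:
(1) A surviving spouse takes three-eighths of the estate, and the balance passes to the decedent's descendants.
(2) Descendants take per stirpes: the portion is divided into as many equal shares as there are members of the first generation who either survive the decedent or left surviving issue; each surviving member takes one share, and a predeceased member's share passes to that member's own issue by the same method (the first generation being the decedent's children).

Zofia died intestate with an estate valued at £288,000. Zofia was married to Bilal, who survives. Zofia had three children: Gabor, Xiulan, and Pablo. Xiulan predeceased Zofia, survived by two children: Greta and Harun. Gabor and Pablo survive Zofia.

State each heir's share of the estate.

Bilal: £108,000; Gabor: £60,000; Greta: £30,000; Harun: £30,000; Pablo: £60,000

Bilal takes three-eighths of £288,000 = £108,000. The remaining £180,000 passes to the descendants.
The descendants' portion (£180,000) is divided into 3 shares of £60,000: Gabor and Pablo each take £60,000; Xiulan's £60,000 share passes to Xiulan's issue.
Xiulan's share (£60,000) is divided into 2 shares of £30,000: Greta and Harun each take £30,000.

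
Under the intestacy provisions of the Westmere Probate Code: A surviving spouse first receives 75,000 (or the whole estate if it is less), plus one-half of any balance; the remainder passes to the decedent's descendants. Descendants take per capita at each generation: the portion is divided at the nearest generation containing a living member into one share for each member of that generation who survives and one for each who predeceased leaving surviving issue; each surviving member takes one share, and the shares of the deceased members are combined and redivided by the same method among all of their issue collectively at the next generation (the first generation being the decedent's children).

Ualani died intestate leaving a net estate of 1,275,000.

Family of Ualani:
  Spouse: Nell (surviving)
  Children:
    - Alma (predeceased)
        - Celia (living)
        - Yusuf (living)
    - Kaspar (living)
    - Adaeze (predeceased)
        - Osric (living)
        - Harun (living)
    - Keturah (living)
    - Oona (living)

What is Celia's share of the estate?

Nell first takes 75,000, leaving a balance of 1,200,000. Nell then takes one-half of the balance (600,000), for a total of 675,000. The remaining 600,000 passes to the descendants.
The descendants' portion (600,000) is divided at the children's generation into 5 shares of 120,000. Kaspar, Keturah, and Oona each take 120,000. The 2 shares of the deceased (Alma and Adaeze) are combined into a pool of 240,000.
That pool (240,000) is divided at the grandchildren's generation equally among Celia, Yusuf, Osric, and Harun: 60,000 each.

Celia receives 60,000.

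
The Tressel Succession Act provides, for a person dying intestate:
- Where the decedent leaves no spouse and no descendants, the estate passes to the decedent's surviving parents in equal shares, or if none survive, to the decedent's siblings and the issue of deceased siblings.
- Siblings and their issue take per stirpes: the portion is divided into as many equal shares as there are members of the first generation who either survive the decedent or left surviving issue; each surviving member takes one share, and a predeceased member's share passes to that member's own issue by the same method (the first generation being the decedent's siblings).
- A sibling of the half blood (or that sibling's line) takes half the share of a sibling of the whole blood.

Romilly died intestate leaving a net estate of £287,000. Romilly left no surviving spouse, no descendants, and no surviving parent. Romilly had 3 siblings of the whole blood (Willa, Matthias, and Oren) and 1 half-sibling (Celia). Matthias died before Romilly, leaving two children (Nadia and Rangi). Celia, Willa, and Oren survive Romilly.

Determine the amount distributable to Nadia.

Nadia receives £41,000.

The entire £287,000 passes to the siblings and their issue.
Counting each half-blood sibling's line as half a unit, there are 7/2 units in £287,000, so one unit is £82,000. Whole-blood lines (Willa, Matthias, and Oren) take £82,000 each; half-blood lines (Celia) take £41,000 each.
Matthias's share (£82,000) is divided into 2 shares of £41,000: Nadia and Rangi each take £41,000.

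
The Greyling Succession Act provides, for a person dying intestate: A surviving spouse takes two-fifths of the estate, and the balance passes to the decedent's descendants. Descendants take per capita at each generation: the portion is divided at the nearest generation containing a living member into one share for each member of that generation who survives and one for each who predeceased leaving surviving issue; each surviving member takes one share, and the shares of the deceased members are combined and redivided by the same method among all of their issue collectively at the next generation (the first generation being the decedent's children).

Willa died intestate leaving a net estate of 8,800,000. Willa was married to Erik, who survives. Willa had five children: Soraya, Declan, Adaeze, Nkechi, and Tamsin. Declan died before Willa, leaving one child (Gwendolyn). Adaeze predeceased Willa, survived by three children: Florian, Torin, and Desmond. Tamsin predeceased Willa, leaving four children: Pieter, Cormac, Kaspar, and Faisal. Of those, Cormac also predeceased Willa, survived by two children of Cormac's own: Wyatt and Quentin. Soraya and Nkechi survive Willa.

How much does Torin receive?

Erik takes two-fifths of 8,800,000 = 3,520,000. The remaining 5,280,000 passes to the descendants.
The descendants' portion (5,280,000) is divided at the children's generation into 5 shares of 1,056,000. Soraya and Nkechi each take 1,056,000. The 3 shares of the deceased (Declan, Adaeze, and Tamsin) are combined into a pool of 3,168,000.
That pool (3,168,000) is divided at the grandchildren's generation into 8 shares of 396,000. Gwendolyn, Florian, Torin, Desmond, Pieter, Kaspar, and Faisal each take 396,000. The remaining share for the deceased Cormac (396,000) is carried to the next generation.
That pool (396,000) is divided at the great-grandchildren's generation equally among Wyatt and Quentin: 198,000 each.

Torin receives 396,000.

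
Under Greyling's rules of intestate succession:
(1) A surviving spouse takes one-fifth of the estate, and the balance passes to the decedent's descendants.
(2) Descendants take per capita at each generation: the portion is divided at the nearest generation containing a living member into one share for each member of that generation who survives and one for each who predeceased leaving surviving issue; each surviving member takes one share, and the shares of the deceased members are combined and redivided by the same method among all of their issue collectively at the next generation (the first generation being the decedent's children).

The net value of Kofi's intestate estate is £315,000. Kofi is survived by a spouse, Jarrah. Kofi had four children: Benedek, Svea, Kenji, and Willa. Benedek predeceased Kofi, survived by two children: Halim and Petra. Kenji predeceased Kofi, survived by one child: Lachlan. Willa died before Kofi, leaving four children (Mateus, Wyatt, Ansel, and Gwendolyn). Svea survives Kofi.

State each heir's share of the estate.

Jarrah takes one-fifth of £315,000 = £63,000. The remaining £252,000 passes to the descendants.
The descendants' portion (£252,000) is divided at the children's generation into 4 shares of £63,000. Svea takes £63,000. The 3 shares of the deceased (Benedek, Kenji, and Willa) are combined into a pool of £189,000.
That pool (£189,000) is divided at the grandchildren's generation equally among Halim, Petra, Lachlan, Mateus, Wyatt, Ansel, and Gwendolyn: £27,000 each.

Jarrah: £63,000; Halim: £27,000; Petra: £27,000; Svea: £63,000; Lachlan: £27,000; Mateus: £27,000; Wyatt: £27,000; Ansel: £27,000; Gwendolyn: £27,000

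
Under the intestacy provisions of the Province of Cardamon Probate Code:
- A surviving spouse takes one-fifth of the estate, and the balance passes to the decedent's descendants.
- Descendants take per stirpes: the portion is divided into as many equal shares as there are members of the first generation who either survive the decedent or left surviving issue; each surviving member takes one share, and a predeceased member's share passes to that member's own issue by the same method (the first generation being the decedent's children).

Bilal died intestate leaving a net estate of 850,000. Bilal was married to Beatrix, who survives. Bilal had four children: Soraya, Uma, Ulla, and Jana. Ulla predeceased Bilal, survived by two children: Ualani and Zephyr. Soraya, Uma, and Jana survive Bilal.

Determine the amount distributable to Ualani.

Ualani receives 85,000.

Beatrix takes one-fifth of 850,000 = 170,000. The remaining 680,000 passes to the descendants.
The descendants' portion (680,000) is divided into 4 shares of 170,000: Soraya, Uma, and Jana each take 170,000; Ulla's 170,000 share passes to Ulla's issue.
Ulla's share (170,000) is divided into 2 shares of 85,000: Ualani and Zephyr each take 85,000.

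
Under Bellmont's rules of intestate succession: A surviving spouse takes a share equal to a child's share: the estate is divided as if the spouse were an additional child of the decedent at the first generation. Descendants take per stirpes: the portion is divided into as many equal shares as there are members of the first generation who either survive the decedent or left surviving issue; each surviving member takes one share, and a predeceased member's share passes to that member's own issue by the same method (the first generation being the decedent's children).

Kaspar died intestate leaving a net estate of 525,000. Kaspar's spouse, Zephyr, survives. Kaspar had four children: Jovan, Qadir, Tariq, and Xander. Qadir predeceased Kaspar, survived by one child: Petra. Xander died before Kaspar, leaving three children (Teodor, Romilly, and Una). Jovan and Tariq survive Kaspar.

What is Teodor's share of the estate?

The spouse counts as an additional share at the children's level, so there are 5 primary shares of 105,000. Zephyr takes one such share (105,000).
The children's combined portion (420,000) is divided into 4 shares of 105,000: Jovan and Tariq each take 105,000; Qadir's 105,000 share passes to Qadir's issue; Xander's 105,000 share passes to Xander's issue.
Qadir's share (105,000) passes entirely to Petra.
Xander's share (105,000) is divided into 3 shares of 35,000: Teodor, Romilly, and Una each take 35,000.

Teodor receives 35,000.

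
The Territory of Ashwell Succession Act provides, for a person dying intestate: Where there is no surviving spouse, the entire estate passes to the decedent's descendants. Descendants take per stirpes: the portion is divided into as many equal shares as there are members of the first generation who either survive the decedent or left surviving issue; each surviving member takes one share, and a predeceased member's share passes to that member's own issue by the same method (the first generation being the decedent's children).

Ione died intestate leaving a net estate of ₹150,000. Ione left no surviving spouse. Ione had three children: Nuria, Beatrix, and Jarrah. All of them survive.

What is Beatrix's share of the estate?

Beatrix receives ₹50,000.

The entire ₹150,000 passes to the descendants.
That amount (₹150,000) is divided into 3 shares of ₹50,000: Nuria, Beatrix, and Jarrah each take ₹50,000.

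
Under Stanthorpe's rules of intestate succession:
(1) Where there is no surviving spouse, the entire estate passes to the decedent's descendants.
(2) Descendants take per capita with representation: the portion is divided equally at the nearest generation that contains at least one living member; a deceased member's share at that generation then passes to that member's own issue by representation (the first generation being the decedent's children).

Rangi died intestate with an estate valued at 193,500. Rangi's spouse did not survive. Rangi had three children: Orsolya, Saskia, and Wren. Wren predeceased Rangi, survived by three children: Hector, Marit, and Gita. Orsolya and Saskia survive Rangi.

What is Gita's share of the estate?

Gita receives 21,500.

The entire 193,500 passes to the descendants.
That amount (193,500) is divided into 3 shares of 64,500: Orsolya and Saskia each take 64,500; Wren's 64,500 share passes to Wren's issue.
Wren's share (64,500) is divided into 3 shares of 21,500: Hector, Marit, and Gita each take 21,500.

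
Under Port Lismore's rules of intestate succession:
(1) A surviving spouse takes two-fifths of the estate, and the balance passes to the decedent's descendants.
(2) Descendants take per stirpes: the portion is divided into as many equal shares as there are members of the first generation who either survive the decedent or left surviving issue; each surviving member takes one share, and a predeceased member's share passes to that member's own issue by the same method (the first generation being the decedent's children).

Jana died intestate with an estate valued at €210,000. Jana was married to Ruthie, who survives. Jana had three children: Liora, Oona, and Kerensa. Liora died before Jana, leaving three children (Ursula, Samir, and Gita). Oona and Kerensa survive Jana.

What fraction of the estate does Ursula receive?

Ursula receives 1/15 of the estate.

Ruthie takes two-fifths of €210,000 = €84,000. The remaining €126,000 passes to the descendants.
The descendants' portion (€126,000) is divided into 3 shares of €42,000: Oona and Kerensa each take €42,000; Liora's €42,000 share passes to Liora's issue.
Liora's share (€42,000) is divided into 3 shares of €14,000: Ursula, Samir, and Gita each take €14,000.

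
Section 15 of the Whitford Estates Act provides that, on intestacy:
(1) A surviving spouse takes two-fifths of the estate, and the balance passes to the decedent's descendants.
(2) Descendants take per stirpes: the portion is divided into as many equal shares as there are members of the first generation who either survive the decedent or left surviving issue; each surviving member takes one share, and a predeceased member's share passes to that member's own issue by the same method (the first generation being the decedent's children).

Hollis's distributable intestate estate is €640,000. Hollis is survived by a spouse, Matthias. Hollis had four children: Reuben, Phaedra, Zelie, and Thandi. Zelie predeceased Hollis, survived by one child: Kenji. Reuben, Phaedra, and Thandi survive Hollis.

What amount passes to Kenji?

Kenji receives €96,000.

Matthias takes two-fifths of €640,000 = €256,000. The remaining €384,000 passes to the descendants.
The descendants' portion (€384,000) is divided into 4 shares of €96,000: Reuben, Phaedra, and Thandi each take €96,000; Zelie's €96,000 share passes to Zelie's issue.
Zelie's share (€96,000) passes entirely to Kenji.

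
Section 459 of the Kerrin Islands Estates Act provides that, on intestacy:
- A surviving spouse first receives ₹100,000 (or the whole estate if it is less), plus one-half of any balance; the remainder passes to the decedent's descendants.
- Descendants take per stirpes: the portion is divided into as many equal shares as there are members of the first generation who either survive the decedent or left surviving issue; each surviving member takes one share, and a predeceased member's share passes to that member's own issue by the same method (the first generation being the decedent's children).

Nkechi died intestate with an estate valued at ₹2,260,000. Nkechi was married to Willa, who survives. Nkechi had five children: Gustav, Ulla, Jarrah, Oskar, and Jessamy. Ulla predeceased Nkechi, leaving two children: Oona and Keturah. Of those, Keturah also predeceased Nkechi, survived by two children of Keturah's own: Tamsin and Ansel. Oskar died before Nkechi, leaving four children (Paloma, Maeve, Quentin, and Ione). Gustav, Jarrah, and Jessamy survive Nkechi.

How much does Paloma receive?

Paloma receives ₹54,000.

Willa first takes ₹100,000, leaving a balance of ₹2,160,000. Willa then takes one-half of the balance (₹1,080,000), for a total of ₹1,180,000. The remaining ₹1,080,000 passes to the descendants.
The descendants' portion (₹1,080,000) is divided into 5 shares of ₹216,000: Gustav, Jarrah, and Jessamy each take ₹216,000; Ulla's ₹216,000 share passes to Ulla's issue; Oskar's ₹216,000 share passes to Oskar's issue.
Ulla's share (₹216,000) is divided into 2 shares of ₹108,000: Oona takes ₹108,000; Keturah's ₹108,000 share passes to Keturah's issue.
Keturah's share (₹108,000) is divided into 2 shares of ₹54,000: Tamsin and Ansel each take ₹54,000.
Oskar's share (₹216,000) is divided into 4 shares of ₹54,000: Paloma, Maeve, Quentin, and Ione each take ₹54,000.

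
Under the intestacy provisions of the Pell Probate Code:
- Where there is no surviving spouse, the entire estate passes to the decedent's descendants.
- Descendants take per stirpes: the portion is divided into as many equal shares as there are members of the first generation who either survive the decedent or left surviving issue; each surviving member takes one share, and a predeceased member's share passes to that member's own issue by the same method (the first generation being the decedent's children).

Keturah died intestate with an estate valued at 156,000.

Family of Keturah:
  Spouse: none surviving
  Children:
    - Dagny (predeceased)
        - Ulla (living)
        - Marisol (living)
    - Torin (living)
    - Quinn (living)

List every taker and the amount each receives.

The entire 156,000 passes to the descendants.
That amount (156,000) is divided into 3 shares of 52,000: Torin and Quinn each take 52,000; Dagny's 52,000 share passes to Dagny's issue.
Dagny's share (52,000) is divided into 2 shares of 26,000: Ulla and Marisol each take 26,000.

Ulla: 26,000; Marisol: 26,000; Torin: 52,000; Quinn: 52,000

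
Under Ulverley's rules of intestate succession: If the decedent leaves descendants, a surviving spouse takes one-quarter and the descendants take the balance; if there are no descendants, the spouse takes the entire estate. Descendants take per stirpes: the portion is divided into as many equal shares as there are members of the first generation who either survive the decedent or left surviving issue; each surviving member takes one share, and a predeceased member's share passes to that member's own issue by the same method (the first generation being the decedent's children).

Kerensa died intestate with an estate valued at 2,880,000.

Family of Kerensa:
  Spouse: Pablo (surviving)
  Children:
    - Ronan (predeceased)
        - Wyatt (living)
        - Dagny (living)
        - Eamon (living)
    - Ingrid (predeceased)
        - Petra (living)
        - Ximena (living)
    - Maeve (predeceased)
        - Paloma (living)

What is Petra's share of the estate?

Pablo takes one-quarter of 2,880,000 = 720,000. The remaining 2,160,000 passes to the descendants.
The descendants' portion (2,160,000) is divided into 3 shares of 720,000: Ronan's 720,000 share passes to Ronan's issue; Ingrid's 720,000 share passes to Ingrid's issue; Maeve's 720,000 share passes to Maeve's issue.
Ronan's share (720,000) is divided into 3 shares of 240,000: Wyatt, Dagny, and Eamon each take 240,000.
Ingrid's share (720,000) is divided into 2 shares of 360,000: Petra and Ximena each take 360,000.
Maeve's share (720,000) passes entirely to Paloma.

Petra receives 360,000.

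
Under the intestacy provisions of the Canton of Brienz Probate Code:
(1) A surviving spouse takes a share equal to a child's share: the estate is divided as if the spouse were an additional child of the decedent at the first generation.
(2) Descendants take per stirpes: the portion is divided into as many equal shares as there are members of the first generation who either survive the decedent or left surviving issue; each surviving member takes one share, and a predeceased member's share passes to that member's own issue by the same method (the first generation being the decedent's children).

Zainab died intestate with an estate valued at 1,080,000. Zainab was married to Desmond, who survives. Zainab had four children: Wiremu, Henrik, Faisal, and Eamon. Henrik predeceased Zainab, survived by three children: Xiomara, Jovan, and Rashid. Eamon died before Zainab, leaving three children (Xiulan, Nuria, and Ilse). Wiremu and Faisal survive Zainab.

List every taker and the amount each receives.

The spouse counts as an additional share at the children's level, so there are 5 primary shares of 216,000. Desmond takes one such share (216,000).
The children's combined portion (864,000) is divided into 4 shares of 216,000: Wiremu and Faisal each take 216,000; Henrik's 216,000 share passes to Henrik's issue; Eamon's 216,000 share passes to Eamon's issue.
Henrik's share (216,000) is divided into 3 shares of 72,000: Xiomara, Jovan, and Rashid each take 72,000.
Eamon's share (216,000) is divided into 3 shares of 72,000: Xiulan, Nuria, and Ilse each take 72,000.

Desmond: 216,000; Wiremu: 216,000; Xiomara: 72,000; Jovan: 72,000; Rashid: 72,000; Faisal: 216,000; Xiulan: 72,000; Nuria: 72,000; Ilse: 72,000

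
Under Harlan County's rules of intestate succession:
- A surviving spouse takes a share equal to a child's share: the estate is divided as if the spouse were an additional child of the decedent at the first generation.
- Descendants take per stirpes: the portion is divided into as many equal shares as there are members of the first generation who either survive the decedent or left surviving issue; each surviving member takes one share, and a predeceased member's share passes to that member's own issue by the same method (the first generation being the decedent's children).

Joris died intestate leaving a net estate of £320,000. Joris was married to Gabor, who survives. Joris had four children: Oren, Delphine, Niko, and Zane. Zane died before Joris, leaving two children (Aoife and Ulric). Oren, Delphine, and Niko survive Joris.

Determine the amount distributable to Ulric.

The spouse counts as an additional share at the children's level, so there are 5 primary shares of £64,000. Gabor takes one such share (£64,000).
The children's combined portion (£256,000) is divided into 4 shares of £64,000: Oren, Delphine, and Niko each take £64,000; Zane's £64,000 share passes to Zane's issue.
Zane's share (£64,000) is divided into 2 shares of £32,000: Aoife and Ulric each take £32,000.

Ulric receives £32,000.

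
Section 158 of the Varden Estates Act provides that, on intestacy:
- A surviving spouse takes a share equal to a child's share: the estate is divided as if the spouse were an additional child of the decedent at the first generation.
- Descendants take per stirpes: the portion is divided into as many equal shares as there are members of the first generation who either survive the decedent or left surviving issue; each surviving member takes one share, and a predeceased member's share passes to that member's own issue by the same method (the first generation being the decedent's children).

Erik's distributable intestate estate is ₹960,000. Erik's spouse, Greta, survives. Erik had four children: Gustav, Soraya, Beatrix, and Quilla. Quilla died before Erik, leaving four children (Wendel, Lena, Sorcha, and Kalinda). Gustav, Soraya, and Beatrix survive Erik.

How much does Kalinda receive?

The spouse counts as an additional share at the children's level, so there are 5 primary shares of ₹192,000. Greta takes one such share (₹192,000).
The children's combined portion (₹768,000) is divided into 4 shares of ₹192,000: Gustav, Soraya, and Beatrix each take ₹192,000; Quilla's ₹192,000 share passes to Quilla's issue.
Quilla's share (₹192,000) is divided into 4 shares of ₹48,000: Wendel, Lena, Sorcha, and Kalinda each take ₹48,000.

Kalinda receives ₹48,000.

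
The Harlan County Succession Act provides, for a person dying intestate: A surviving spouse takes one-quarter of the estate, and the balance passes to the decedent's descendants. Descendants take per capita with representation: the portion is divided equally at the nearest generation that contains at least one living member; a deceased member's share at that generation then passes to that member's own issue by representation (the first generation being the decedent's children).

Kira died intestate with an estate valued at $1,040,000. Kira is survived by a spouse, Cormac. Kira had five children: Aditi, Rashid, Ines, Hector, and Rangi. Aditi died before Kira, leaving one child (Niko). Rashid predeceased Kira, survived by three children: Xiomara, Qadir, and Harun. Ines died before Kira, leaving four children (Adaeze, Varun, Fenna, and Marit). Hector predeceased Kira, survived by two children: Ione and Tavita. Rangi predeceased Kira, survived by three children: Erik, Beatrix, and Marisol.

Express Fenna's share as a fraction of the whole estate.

Fenna receives 3/52 of the estate.

Cormac takes one-quarter of $1,040,000 = $260,000. The remaining $780,000 passes to the descendants.
No child survives, so the initial division is made at the grandchildren's generation.
The descendants' portion ($780,000) is divided into 13 shares of $60,000: Niko, Xiomara, Qadir, Harun, Adaeze, Varun, Fenna, Marit, Ione, Tavita, Erik, Beatrix, and Marisol each take $60,000.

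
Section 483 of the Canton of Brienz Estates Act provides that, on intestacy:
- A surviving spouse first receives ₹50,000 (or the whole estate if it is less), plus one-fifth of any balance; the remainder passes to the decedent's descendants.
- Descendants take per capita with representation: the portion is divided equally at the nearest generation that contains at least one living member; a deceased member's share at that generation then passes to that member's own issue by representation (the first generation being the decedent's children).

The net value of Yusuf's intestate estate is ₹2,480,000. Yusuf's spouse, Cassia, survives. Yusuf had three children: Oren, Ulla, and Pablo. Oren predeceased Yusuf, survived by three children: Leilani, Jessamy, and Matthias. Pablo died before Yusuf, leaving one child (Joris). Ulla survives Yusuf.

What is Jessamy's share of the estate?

Cassia first takes ₹50,000, leaving a balance of ₹2,430,000. Cassia then takes one-fifth of the balance (₹486,000), for a total of ₹536,000. The remaining ₹1,944,000 passes to the descendants.
The descendants' portion (₹1,944,000) is divided into 3 shares of ₹648,000: Ulla takes ₹648,000; Oren's ₹648,000 share passes to Oren's issue; Pablo's ₹648,000 share passes to Pablo's issue.
Oren's share (₹648,000) is divided into 3 shares of ₹216,000: Leilani, Jessamy, and Matthias each take ₹216,000.
Pablo's share (₹648,000) passes entirely to Joris.

Jessamy receives ₹216,000.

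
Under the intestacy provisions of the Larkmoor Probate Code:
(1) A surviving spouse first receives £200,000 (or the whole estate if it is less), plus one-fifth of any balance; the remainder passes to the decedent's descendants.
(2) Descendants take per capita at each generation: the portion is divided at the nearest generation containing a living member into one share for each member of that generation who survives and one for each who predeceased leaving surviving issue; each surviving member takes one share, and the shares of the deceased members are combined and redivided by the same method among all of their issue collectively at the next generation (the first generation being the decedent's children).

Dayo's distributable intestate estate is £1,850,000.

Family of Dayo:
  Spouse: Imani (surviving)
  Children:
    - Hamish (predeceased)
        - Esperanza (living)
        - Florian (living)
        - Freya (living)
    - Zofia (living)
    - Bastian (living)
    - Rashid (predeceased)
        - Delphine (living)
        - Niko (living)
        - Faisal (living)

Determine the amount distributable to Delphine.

Delphine receives £110,000.

Imani first takes £200,000, leaving a balance of £1,650,000. Imani then takes one-fifth of the balance (£330,000), for a total of £530,000. The remaining £1,320,000 passes to the descendants.
The descendants' portion (£1,320,000) is divided at the children's generation into 4 shares of £330,000. Zofia and Bastian each take £330,000. The 2 shares of the deceased (Hamish and Rashid) are combined into a pool of £660,000.
That pool (£660,000) is divided at the grandchildren's generation equally among Esperanza, Florian, Freya, Delphine, Niko, and Faisal: £110,000 each.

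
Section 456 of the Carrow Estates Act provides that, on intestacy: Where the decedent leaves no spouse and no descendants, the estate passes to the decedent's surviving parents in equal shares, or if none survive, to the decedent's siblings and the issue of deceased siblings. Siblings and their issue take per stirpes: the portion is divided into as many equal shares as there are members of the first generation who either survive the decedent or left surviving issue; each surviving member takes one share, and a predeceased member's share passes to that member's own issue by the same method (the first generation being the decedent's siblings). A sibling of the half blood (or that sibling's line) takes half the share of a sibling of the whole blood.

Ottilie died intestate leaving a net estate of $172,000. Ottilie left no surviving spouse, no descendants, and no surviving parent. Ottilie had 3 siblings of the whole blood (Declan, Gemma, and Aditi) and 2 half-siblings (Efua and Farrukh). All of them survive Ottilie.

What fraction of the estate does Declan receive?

The entire $172,000 passes to the siblings and their issue.
Counting each half-blood sibling's line as half a unit, there are 4 units in $172,000, so one unit is $43,000. Whole-blood lines (Declan, Gemma, and Aditi) take $43,000 each; half-blood lines (Efua and Farrukh) take $21,500 each.

Declan receives 1/4 of the estate.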